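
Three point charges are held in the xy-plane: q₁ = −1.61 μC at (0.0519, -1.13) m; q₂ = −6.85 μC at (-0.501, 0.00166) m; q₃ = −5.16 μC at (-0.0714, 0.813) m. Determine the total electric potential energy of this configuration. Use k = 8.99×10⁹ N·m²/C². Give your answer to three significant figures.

0.463 J

The assembly work is the sum of pairwise potential energies, U = Σ_{i<j} kqᵢqⱼ/rᵢⱼ.
Pair separations: r₁₂ = 1.26 m, r₁₃ = 1.95 m, r₂₃ = 0.918 m.
U = (0.0787) + (0.0384) + (0.346) = 0.463 J.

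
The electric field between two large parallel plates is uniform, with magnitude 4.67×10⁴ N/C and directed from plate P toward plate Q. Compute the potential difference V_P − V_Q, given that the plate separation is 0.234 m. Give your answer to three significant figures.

In a uniform field, potential decreases in the direction of E: ΔV = −E·d for a displacement d parallel to E.
Going from Q to P is a displacement of 0.234 m opposite to the field, so V_P − V_Q = +Ed = 1.09×10⁴ V.

1.09×10⁴ V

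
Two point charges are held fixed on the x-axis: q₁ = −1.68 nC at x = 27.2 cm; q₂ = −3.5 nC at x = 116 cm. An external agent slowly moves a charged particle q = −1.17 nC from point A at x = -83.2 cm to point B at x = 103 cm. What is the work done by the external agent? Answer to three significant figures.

For quasistatic motion the external work equals the change in potential energy: W_ext = qΔV = q(V_B − V_A).
At A: distances to the source charges are 1.10 m, 1.99 m; V_A = Σ kqᵢ/rᵢ = -29.5 V.
At B: distances to the source charges are 0.758 m, 0.130 m; V_B = Σ kqᵢ/rᵢ = -262 V.
ΔV = V_B − V_A = -232 V.
W_ext = qΔV = (-1.17×10⁻⁹ C)(-232 V) = 2.72×10⁻⁷ J.

2.72×10⁻⁷ J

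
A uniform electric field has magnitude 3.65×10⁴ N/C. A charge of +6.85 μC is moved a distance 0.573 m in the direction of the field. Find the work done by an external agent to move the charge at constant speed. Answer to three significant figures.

The potential change for a displacement 0.573 m in the direction of the field is ΔV = −Ed = -2.09×10⁴ V.
W_ext = qΔV = -0.143 J.

-0.143 J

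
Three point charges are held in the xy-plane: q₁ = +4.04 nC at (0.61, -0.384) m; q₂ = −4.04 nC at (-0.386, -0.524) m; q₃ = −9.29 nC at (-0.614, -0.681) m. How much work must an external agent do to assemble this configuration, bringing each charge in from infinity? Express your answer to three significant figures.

8.05×10⁻⁷ J

The assembly work is the sum of pairwise potential energies, U = Σ_{i<j} kqᵢqⱼ/rᵢⱼ.
Pair separations: r₁₂ = 1.01 m, r₁₃ = 1.26 m, r₂₃ = 0.277 m.
U = (-1.46×10⁻⁷) + (-2.68×10⁻⁷) + (1.22×10⁻⁶) = 8.05×10⁻⁷ J.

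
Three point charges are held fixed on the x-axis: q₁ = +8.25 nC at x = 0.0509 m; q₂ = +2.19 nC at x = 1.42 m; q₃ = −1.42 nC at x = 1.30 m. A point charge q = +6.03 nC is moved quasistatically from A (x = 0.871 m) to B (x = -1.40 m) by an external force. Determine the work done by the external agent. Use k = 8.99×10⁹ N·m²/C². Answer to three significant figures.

-2.60×10⁻⁷ J

For quasistatic motion the external work equals the change in potential energy: W_ext = qΔV = q(V_B − V_A).
At A: distances to the source charges are 0.820 m, 0.549 m, 0.429 m; V_A = Σ kqᵢ/rᵢ = 96.5 V.
At B: distances to the source charges are 1.45 m, 2.82 m, 2.70 m; V_B = Σ kqᵢ/rᵢ = 53.4 V.
ΔV = V_B − V_A = -43.2 V.
W_ext = qΔV = (6.03×10⁻⁹ C)(-43.2 V) = -2.60×10⁻⁷ J.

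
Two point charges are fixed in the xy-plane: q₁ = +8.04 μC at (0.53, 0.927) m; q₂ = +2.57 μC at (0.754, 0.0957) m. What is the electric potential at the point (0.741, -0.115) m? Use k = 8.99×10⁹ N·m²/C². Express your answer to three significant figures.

1.77×10⁵ V

The total potential is the scalar sum of each charge's contribution, V = Σ kqᵢ/rᵢ.
Distances from the field point to each charge: r₁ = 1.06 m, r₂ = 0.211 m.
V = k[(8.04×10⁻⁶)/(1.06) + (2.57×10⁻⁶)/(0.211)] = 1.77×10⁵ V.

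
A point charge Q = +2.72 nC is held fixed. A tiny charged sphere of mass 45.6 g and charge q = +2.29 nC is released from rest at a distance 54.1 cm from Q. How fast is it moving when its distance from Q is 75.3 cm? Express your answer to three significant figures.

Only the electrostatic force acts, so mechanical energy is conserved: ½mv² = U₁ − U₂ = kQq(1/r₁ − 1/r₂).
U₁ − U₂ = (8.99×10⁹ N·m²/C²)(2.72×10⁻⁹ C)(2.29×10⁻⁹ C)(1/0.541 − 1/0.753) = 2.91×10⁻⁸ J.
v = √(2·2.91×10⁻⁸/0.0456) = 1.13×10⁻³ m/s.

1.13×10⁻³ m/s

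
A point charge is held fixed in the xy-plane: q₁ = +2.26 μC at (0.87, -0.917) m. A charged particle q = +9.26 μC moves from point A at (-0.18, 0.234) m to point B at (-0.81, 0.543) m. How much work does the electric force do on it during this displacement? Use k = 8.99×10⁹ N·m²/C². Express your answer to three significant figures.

0.0362 J

The work done by the electric force is W_field = −ΔU = −q(V_B − V_A) = q(V_A − V_B).
At A: distance to the source charge is 1.56 m; V_A = kq₁/r = 1.30×10⁴ V.
At B: distance to the source charge is 2.23 m; V_B = kq₁/r = 9130 V.
ΔV = V_B − V_A = -3910 V.
W_field = −qΔV = −(9.26×10⁻⁶ C)(-3910 V) = 0.0362 J.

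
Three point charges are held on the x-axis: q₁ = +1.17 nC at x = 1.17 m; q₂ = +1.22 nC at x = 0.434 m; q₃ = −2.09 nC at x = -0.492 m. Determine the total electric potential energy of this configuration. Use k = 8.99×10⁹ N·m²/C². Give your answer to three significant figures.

-2.05×10⁻⁸ J

The assembly work is the sum of pairwise potential energies, U = Σ_{i<j} kqᵢqⱼ/rᵢⱼ.
Pair separations: r₁₂ = 0.736 m, r₁₃ = 1.66 m, r₂₃ = 0.926 m.
U = (1.74×10⁻⁸) + (-1.32×10⁻⁸) + (-2.48×10⁻⁸) = -2.05×10⁻⁸ J.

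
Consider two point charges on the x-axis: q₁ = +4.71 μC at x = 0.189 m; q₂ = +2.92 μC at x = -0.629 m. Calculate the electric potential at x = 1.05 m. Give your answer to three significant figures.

6.48×10⁴ V

The total potential is the scalar sum of each charge's contribution, V = Σ kqᵢ/rᵢ.
Distances from the field point to each charge: r₁ = 0.861 m, r₂ = 1.68 m.
V = k[(4.71×10⁻⁶)/(0.861) + (2.92×10⁻⁶)/(1.68)] = 6.48×10⁴ V.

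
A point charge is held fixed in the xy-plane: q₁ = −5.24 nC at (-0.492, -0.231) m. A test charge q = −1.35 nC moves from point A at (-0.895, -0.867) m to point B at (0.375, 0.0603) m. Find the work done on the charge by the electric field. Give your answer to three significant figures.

1.49×10⁻⁸ J

The work done by the electric force is W_field = −ΔU = −q(V_B − V_A) = q(V_A − V_B).
At A: distance to the source charge is 0.753 m; V_A = kq₁/r = -62.6 V.
At B: distance to the source charge is 0.915 m; V_B = kq₁/r = -51.5 V.
ΔV = V_B − V_A = 11.1 V.
W_field = −qΔV = −(-1.35×10⁻⁹ C)(11.1 V) = 1.49×10⁻⁸ J.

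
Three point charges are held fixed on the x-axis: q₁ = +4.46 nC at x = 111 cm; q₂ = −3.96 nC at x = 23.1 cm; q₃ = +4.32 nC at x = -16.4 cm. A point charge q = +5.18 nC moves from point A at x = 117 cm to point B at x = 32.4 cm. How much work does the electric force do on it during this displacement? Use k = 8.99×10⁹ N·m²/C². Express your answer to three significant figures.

4.72×10⁻⁶ J

The work done by the electric force is W_field = −ΔU = −q(V_B − V_A) = q(V_A − V_B).
At A: distances to the source charges are 0.0600 m, 0.939 m, 1.33 m; V_A = Σ kqᵢ/rᵢ = 659 V.
At B: distances to the source charges are 0.786 m, 0.0930 m, 0.488 m; V_B = Σ kqᵢ/rᵢ = -252 V.
ΔV = V_B − V_A = -912 V.
W_field = −qΔV = −(5.18×10⁻⁹ C)(-912 V) = 4.72×10⁻⁶ J.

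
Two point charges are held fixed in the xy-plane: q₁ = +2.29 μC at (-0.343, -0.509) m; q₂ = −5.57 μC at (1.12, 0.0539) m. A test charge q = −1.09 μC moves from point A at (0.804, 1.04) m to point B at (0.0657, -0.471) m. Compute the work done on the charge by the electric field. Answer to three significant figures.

The work done by the electric force is W_field = −ΔU = −q(V_B − V_A) = q(V_A − V_B).
At A: distances to the source charges are 1.93 m, 1.04 m; V_A = Σ kqᵢ/rᵢ = -3.77×10⁴ V.
At B: distances to the source charges are 0.410 m, 1.18 m; V_B = Σ kqᵢ/rᵢ = 7640 V.
ΔV = V_B − V_A = 4.53×10⁴ V.
W_field = −qΔV = −(-1.09×10⁻⁶ C)(4.53×10⁴ V) = 0.0494 J.

0.0494 J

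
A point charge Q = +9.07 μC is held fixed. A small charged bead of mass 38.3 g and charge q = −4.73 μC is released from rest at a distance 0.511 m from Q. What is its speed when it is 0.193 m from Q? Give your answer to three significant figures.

Only the electrostatic force acts, so mechanical energy is conserved: ½mv² = U₁ − U₂ = kQq(1/r₁ − 1/r₂).
U₁ − U₂ = (8.99×10⁹ N·m²/C²)(9.07×10⁻⁶ C)(-4.73×10⁻⁶ C)(1/0.511 − 1/0.193) = 1.24 J.
v = √(2·1.24/0.0383) = 8.06 m/s.

8.06 m/s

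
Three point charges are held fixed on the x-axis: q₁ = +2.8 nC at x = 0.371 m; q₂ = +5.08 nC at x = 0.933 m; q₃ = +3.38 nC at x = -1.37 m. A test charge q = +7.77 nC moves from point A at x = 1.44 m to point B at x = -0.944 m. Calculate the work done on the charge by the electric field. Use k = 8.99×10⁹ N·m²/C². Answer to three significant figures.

7.49×10⁻⁸ J

The work done by the electric force is W_field = −ΔU = −q(V_B − V_A) = q(V_A − V_B).
At A: distances to the source charges are 1.07 m, 0.507 m, 2.81 m; V_A = Σ kqᵢ/rᵢ = 124 V.
At B: distances to the source charges are 1.31 m, 1.88 m, 0.426 m; V_B = Σ kqᵢ/rᵢ = 115 V.
ΔV = V_B − V_A = -9.64 V.
W_field = −qΔV = −(7.77×10⁻⁹ C)(-9.64 V) = 7.49×10⁻⁸ J.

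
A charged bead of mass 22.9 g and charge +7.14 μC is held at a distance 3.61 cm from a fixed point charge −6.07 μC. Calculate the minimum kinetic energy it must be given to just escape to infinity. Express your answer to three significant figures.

To just escape, total mechanical energy must reach zero at infinity: ½mv²_min + U = 0, so ½mv²_min = −U = |kQq|/r.
|U| = |kQq|/r = (8.99×10⁹ N·m²/C²)(6.07×10⁻⁶)(7.14×10⁻⁶)/(0.0361) = 10.8 J.

10.8 J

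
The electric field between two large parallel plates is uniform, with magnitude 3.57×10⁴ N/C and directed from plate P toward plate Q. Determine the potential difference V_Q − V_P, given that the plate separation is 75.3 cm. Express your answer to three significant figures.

In a uniform field, potential decreases in the direction of E: ΔV = −E·d for a displacement d parallel to E.
Going from P to Q is a displacement of 75.3 cm along the field, so V_Q − V_P = −Ed = -2.69×10⁴ V.

-2.69×10⁴ V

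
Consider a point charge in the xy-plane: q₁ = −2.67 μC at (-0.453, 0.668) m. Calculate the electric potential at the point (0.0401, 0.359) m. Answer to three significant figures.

Electric potential is a scalar, so the contributions from each charge add algebraically: V = Σ kqᵢ/rᵢ.
Distances from the field point to each charge: r₁ = 0.582 m.
V = k[(-2.67×10⁻⁶)/(0.582)] = -4.12×10⁴ V.

-4.12×10⁴ V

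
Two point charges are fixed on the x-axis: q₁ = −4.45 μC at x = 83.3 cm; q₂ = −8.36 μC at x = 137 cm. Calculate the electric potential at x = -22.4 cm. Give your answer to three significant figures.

-8.50×10⁴ V

Electric potential is a scalar, so the contributions from each charge add algebraically: V = Σ kqᵢ/rᵢ.
Distances from the field point to each charge: r₁ = 1.06 m, r₂ = 1.59 m.
V = k[(-4.45×10⁻⁶)/(1.06) + (-8.36×10⁻⁶)/(1.59)] = -8.50×10⁴ V.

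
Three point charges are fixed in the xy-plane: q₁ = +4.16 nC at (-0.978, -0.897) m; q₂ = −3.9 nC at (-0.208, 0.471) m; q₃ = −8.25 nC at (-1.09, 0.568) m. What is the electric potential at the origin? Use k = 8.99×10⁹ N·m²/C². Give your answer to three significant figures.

-100 V

Electric potential is a scalar, so the contributions from each charge add algebraically: V = Σ kqᵢ/rᵢ.
Distances from the field point to each charge: r₁ = 1.33 m, r₂ = 0.515 m, r₃ = 1.23 m.
V = k[(4.16×10⁻⁹)/(1.33) + (-3.90×10⁻⁹)/(0.515) + (-8.25×10⁻⁹)/(1.23)] = -100 V.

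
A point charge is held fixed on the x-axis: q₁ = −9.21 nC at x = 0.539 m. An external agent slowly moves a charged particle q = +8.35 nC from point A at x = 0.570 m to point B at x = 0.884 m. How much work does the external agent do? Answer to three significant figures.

For quasistatic motion the external work equals the change in potential energy: W_ext = qΔV = q(V_B − V_A).
At A: distance to the source charge is 0.0310 m; V_A = kq₁/r = -2670 V.
At B: distance to the source charge is 0.345 m; V_B = kq₁/r = -240 V.
ΔV = V_B − V_A = 2430 V.
W_ext = qΔV = (8.35×10⁻⁹ C)(2430 V) = 2.03×10⁻⁵ J.

2.03×10⁻⁵ J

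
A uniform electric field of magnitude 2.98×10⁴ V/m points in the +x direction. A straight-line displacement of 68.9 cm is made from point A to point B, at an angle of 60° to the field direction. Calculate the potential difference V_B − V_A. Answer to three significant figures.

Only the component of displacement along E changes the potential: ΔV = −E·d·cosθ.
ΔV = −(2.98×10⁴ V/m)(0.689 m)cos60° = -1.03×10⁴ V.

-1.03×10⁴ V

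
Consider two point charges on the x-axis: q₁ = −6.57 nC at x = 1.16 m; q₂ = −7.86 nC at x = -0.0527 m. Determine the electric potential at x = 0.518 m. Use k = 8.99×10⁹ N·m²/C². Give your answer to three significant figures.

-216 V

Electric potential is a scalar, so the contributions from each charge add algebraically: V = Σ kqᵢ/rᵢ.
Distances from the field point to each charge: r₁ = 0.642 m, r₂ = 0.571 m.
V = k[(-6.57×10⁻⁹)/(0.642) + (-7.86×10⁻⁹)/(0.571)] = -216 V.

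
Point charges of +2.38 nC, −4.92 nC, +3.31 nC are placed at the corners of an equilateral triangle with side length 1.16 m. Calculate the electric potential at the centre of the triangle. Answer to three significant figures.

10.3 V

Electric potential is a scalar, so the contributions from each charge add algebraically: V = Σ kqᵢ/rᵢ.
The distance from each vertex to the centroid is a/√3 = 0.670 m.
V = k[(2.38×10⁻⁹)/(0.670) + (-4.92×10⁻⁹)/(0.670) + (3.31×10⁻⁹)/(0.670)] = 10.3 V.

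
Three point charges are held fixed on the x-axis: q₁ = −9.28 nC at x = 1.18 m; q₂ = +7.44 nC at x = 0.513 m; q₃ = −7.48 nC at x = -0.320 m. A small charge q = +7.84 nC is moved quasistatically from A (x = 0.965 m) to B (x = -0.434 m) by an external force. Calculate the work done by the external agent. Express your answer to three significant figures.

-2.18×10⁻⁶ J

For quasistatic motion the external work equals the change in potential energy: W_ext = qΔV = q(V_B − V_A).
At A: distances to the source charges are 0.215 m, 0.452 m, 1.28 m; V_A = Σ kqᵢ/rᵢ = -292 V.
At B: distances to the source charges are 1.61 m, 0.947 m, 0.114 m; V_B = Σ kqᵢ/rᵢ = -571 V.
ΔV = V_B − V_A = -279 V.
W_ext = qΔV = (7.84×10⁻⁹ C)(-279 V) = -2.18×10⁻⁶ J.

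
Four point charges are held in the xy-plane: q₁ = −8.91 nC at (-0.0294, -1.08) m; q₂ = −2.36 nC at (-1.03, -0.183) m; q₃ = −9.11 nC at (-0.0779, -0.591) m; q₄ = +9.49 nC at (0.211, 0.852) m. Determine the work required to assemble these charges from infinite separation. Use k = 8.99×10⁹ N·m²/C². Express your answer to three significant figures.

7.69×10⁻⁷ J

The assembly work is the sum of pairwise potential energies, U = Σ_{i<j} kqᵢqⱼ/rᵢⱼ.
Pair separations: r₁₂ = 1.34 m, r₁₃ = 0.491 m, r₁₄ = 1.95 m, r₂₃ = 1.04 m, r₂₄ = 1.62 m, r₃₄ = 1.47 m.
Summing all 6 pair terms gives U = 7.69×10⁻⁷ J.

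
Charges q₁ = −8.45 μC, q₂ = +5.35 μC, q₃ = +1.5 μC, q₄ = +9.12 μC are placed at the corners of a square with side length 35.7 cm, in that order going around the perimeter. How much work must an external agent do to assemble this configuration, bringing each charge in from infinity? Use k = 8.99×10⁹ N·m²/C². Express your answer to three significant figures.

-1.89 J

The assembly work is the sum of pairwise potential energies, U = Σ_{i<j} kqᵢqⱼ/rᵢⱼ.
The four side pairs have separation 0.357 m and the two diagonal pairs 0.505 m.
Summing all 6 pair terms gives U = -1.89 J.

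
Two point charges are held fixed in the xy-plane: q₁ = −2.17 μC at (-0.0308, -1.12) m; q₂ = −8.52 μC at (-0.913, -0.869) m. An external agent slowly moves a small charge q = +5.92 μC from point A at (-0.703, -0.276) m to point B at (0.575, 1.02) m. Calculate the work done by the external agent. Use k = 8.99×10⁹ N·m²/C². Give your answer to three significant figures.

0.587 J

For quasistatic motion the external work equals the change in potential energy: W_ext = qΔV = q(V_B − V_A).
At A: distances to the source charges are 1.08 m, 0.629 m; V_A = Σ kqᵢ/rᵢ = -1.40×10⁵ V.
At B: distances to the source charges are 2.22 m, 2.40 m; V_B = Σ kqᵢ/rᵢ = -4.06×10⁴ V.
ΔV = V_B − V_A = 9.92×10⁴ V.
W_ext = qΔV = (5.92×10⁻⁶ C)(9.92×10⁴ V) = 0.587 J.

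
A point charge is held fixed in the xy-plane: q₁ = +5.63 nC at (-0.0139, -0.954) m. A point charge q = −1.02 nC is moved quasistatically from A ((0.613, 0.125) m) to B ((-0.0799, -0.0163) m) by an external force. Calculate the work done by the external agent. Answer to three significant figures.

For quasistatic motion the external work equals the change in potential energy: W_ext = qΔV = q(V_B − V_A).
At A: distance to the source charge is 1.25 m; V_A = kq₁/r = 40.6 V.
At B: distance to the source charge is 0.940 m; V_B = kq₁/r = 53.8 V.
ΔV = V_B − V_A = 13.3 V.
W_ext = qΔV = (-1.02×10⁻⁹ C)(13.3 V) = -1.35×10⁻⁸ J.

-1.35×10⁻⁸ J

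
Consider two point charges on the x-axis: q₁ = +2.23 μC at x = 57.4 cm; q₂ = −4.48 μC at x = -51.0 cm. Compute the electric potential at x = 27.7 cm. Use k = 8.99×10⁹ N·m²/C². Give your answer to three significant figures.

1.63×10⁴ V

The total potential is the scalar sum of each charge's contribution, V = Σ kqᵢ/rᵢ.
Distances from the field point to each charge: r₁ = 0.297 m, r₂ = 0.787 m.
V = k[(2.23×10⁻⁶)/(0.297) + (-4.48×10⁻⁶)/(0.787)] = 1.63×10⁴ V.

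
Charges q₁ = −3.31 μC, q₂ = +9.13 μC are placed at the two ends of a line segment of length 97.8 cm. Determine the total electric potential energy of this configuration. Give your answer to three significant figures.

The work to assemble the configuration equals its total potential energy, U = Σ kqᵢqⱼ/rᵢⱼ over all pairs.
The separation is r = 0.978 m.
U = (-0.278) = -0.278 J.

-0.278 J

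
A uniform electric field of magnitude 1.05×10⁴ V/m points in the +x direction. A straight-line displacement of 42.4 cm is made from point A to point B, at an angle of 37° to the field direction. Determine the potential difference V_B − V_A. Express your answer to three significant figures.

-3560 V

Only the component of displacement along E changes the potential: ΔV = −E·d·cosθ.
ΔV = −(1.05×10⁴ V/m)(0.424 m)cos37° = -3560 V.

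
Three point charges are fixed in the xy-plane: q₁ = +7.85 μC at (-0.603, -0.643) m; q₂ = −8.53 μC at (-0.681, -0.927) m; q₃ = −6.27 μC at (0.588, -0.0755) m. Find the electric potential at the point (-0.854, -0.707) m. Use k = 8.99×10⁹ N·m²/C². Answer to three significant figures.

Electric potential is a scalar, so the contributions from each charge add algebraically: V = Σ kqᵢ/rᵢ.
Distances from the field point to each charge: r₁ = 0.259 m, r₂ = 0.280 m, r₃ = 1.57 m.
V = k[(7.85×10⁻⁶)/(0.259) + (-8.53×10⁻⁶)/(0.280) + (-6.27×10⁻⁶)/(1.57)] = -3.74×10⁴ V.

-3.74×10⁴ V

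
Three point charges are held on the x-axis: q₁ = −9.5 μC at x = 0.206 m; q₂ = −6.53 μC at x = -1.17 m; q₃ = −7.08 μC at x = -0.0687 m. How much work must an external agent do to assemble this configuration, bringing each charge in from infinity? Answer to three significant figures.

The assembly work is the sum of pairwise potential energies, U = Σ_{i<j} kqᵢqⱼ/rᵢⱼ.
Pair separations: r₁₂ = 1.38 m, r₁₃ = 0.275 m, r₂₃ = 1.10 m.
U = (0.405) + (2.20) + (0.377) = 2.98 J.

2.98 J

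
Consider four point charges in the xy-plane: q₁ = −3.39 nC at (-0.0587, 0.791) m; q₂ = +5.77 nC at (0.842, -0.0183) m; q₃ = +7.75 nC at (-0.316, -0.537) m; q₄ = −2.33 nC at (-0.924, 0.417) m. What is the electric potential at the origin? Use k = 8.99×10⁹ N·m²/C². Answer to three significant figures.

Electric potential is a scalar, so the contributions from each charge add algebraically: V = Σ kqᵢ/rᵢ.
Distances from the field point to each charge: r₁ = 0.793 m, r₂ = 0.842 m, r₃ = 0.623 m, r₄ = 1.01 m.
V = k[(-3.39×10⁻⁹)/(0.793) + (5.77×10⁻⁹)/(0.842) + (7.75×10⁻⁹)/(0.623) + (-2.33×10⁻⁹)/(1.01)] = 114 V.

114 V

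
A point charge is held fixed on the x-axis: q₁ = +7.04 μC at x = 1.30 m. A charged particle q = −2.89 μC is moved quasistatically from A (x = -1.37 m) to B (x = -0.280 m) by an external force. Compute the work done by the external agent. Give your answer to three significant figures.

For quasistatic motion the external work equals the change in potential energy: W_ext = qΔV = q(V_B − V_A).
At A: distance to the source charge is 2.67 m; V_A = kq₁/r = 2.37×10⁴ V.
At B: distance to the source charge is 1.58 m; V_B = kq₁/r = 4.01×10⁴ V.
ΔV = V_B − V_A = 1.64×10⁴ V.
W_ext = qΔV = (-2.89×10⁻⁶ C)(1.64×10⁴ V) = -0.0473 J.

-0.0473 J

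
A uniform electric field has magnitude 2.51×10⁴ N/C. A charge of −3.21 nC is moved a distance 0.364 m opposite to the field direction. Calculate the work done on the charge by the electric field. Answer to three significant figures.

The potential change for a displacement 0.364 m opposite to the field direction is ΔV = +Ed = 9140 V.
W_field = −qΔV = 2.93×10⁻⁵ J.

2.93×10⁻⁵ J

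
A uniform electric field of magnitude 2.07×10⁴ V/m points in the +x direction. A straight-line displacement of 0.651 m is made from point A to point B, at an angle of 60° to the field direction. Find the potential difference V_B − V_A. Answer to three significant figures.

Only the component of displacement along E changes the potential: ΔV = −E·d·cosθ.
ΔV = −(2.07×10⁴ V/m)(0.651 m)cos60° = -6740 V.

-6740 V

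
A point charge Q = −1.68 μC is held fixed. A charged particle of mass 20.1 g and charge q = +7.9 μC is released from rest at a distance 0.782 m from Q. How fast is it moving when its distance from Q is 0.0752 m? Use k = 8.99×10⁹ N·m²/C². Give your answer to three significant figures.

Only the electrostatic force acts, so mechanical energy is conserved: ½mv² = U₁ − U₂ = kQq(1/r₁ − 1/r₂).
U₁ − U₂ = (8.99×10⁹ N·m²/C²)(-1.68×10⁻⁶ C)(7.90×10⁻⁶ C)(1/0.782 − 1/0.0752) = 1.43 J.
v = √(2·1.43/0.0201) = 11.9 m/s.

11.9 m/s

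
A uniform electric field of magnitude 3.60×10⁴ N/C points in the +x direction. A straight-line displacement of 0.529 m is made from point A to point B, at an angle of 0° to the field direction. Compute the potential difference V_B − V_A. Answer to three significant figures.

-1.90×10⁴ V

Only the component of displacement along E changes the potential: ΔV = −E·d·cosθ.
ΔV = −(3.60×10⁴ V/m)(0.529 m)cos0° = -1.90×10⁴ V.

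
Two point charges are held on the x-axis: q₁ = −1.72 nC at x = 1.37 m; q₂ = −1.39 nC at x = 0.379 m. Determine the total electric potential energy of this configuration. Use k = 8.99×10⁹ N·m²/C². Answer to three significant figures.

2.17×10⁻⁸ J

The work to assemble the configuration equals its total potential energy, U = Σ kqᵢqⱼ/rᵢⱼ over all pairs.
Pair separations: r₁₂ = 0.991 m.
U = (2.17×10⁻⁸) = 2.17×10⁻⁸ J.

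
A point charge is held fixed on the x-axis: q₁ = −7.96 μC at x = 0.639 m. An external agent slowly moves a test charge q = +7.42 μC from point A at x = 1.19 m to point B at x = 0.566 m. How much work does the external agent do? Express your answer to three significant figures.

For quasistatic motion the external work equals the change in potential energy: W_ext = qΔV = q(V_B − V_A).
At A: distance to the source charge is 0.551 m; V_A = kq₁/r = -1.30×10⁵ V.
At B: distance to the source charge is 0.0730 m; V_B = kq₁/r = -9.80×10⁵ V.
ΔV = V_B − V_A = -8.50×10⁵ V.
W_ext = qΔV = (7.42×10⁻⁶ C)(-8.50×10⁵ V) = -6.31 J.

-6.31 J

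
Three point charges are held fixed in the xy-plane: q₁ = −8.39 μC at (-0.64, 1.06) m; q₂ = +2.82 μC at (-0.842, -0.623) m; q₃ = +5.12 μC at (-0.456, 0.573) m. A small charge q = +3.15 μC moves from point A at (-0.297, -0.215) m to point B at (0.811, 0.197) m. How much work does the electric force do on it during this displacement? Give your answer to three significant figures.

0.105 J

The work done by the electric force is W_field = −ΔU = −q(V_B − V_A) = q(V_A − V_B).
At A: distances to the source charges are 1.32 m, 0.681 m, 0.804 m; V_A = Σ kqᵢ/rᵢ = 3.74×10⁴ V.
At B: distances to the source charges are 1.69 m, 1.85 m, 1.32 m; V_B = Σ kqᵢ/rᵢ = 3890 V.
ΔV = V_B − V_A = -3.35×10⁴ V.
W_field = −qΔV = −(3.15×10⁻⁶ C)(-3.35×10⁴ V) = 0.105 J.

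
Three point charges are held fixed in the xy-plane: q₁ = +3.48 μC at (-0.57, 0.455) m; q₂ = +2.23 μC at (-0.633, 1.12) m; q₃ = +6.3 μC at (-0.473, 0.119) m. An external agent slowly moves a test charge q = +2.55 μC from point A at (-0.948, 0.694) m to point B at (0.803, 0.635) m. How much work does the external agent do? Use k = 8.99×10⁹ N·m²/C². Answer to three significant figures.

For quasistatic motion the external work equals the change in potential energy: W_ext = qΔV = q(V_B − V_A).
At A: distances to the source charges are 0.447 m, 0.530 m, 0.746 m; V_A = Σ kqᵢ/rᵢ = 1.84×10⁵ V.
At B: distances to the source charges are 1.38 m, 1.52 m, 1.38 m; V_B = Σ kqᵢ/rᵢ = 7.70×10⁴ V.
ΔV = V_B − V_A = -1.07×10⁵ V.
W_ext = qΔV = (2.55×10⁻⁶ C)(-1.07×10⁵ V) = -0.272 J.

-0.272 J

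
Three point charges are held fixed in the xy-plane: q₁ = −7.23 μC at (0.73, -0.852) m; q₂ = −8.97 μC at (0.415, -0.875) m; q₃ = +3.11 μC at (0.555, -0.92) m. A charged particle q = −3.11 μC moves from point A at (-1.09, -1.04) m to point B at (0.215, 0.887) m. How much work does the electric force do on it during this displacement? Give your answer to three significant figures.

0.0178 J

The work done by the electric force is W_field = −ΔU = −q(V_B − V_A) = q(V_A − V_B).
At A: distances to the source charges are 1.83 m, 1.51 m, 1.65 m; V_A = Σ kqᵢ/rᵢ = -7.18×10⁴ V.
At B: distances to the source charges are 1.81 m, 1.77 m, 1.84 m; V_B = Σ kqᵢ/rᵢ = -6.61×10⁴ V.
ΔV = V_B − V_A = 5730 V.
W_field = −qΔV = −(-3.11×10⁻⁶ C)(5730 V) = 0.0178 J.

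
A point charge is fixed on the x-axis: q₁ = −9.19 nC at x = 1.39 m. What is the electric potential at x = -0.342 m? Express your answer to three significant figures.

Electric potential is a scalar, so the contributions from each charge add algebraically: V = Σ kqᵢ/rᵢ.
V = k[(-9.19×10⁻⁹)/(1.73)] = -47.7 V.

-47.7 V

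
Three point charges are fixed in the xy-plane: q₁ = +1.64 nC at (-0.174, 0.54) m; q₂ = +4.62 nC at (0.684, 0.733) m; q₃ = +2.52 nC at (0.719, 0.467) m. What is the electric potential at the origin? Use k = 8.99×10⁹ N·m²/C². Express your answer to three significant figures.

The total potential is the scalar sum of each charge's contribution, V = Σ kqᵢ/rᵢ.
Distances from the field point to each charge: r₁ = 0.567 m, r₂ = 1.00 m, r₃ = 0.857 m.
V = k[(1.64×10⁻⁹)/(0.567) + (4.62×10⁻⁹)/(1.00) + (2.52×10⁻⁹)/(0.857)] = 93.8 V.

93.8 V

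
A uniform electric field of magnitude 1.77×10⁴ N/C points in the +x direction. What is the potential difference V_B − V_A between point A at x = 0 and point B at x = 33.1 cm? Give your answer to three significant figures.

In a uniform field, potential decreases in the direction of E: V_B − V_A = −E·Δx.
V_B − V_A = −(1.77×10⁴ V/m)(0.331 m) = -5860 V.

-5860 V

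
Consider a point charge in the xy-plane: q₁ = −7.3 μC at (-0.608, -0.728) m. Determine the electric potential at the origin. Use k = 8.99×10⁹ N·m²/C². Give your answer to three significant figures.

The total potential is the scalar sum of each charge's contribution, V = Σ kqᵢ/rᵢ.
Distances from the field point to each charge: r₁ = 0.948 m.
V = k[(-7.30×10⁻⁶)/(0.948)] = -6.92×10⁴ V.

-6.92×10⁴ V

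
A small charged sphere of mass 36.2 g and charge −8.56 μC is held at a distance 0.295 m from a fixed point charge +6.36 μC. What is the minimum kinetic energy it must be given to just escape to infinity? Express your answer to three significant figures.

1.66 J

To just escape, total mechanical energy must reach zero at infinity: ½mv²_min + U = 0, so ½mv²_min = −U = |kQq|/r.
|U| = |kQq|/r = (8.99×10⁹ N·m²/C²)(6.36×10⁻⁶)(8.56×10⁻⁶)/(0.295) = 1.66 J.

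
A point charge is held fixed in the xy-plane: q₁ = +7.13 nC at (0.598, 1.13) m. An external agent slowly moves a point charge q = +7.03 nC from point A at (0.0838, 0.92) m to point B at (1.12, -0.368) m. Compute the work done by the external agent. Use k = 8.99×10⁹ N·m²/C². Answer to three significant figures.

-5.27×10⁻⁷ J

For quasistatic motion the external work equals the change in potential energy: W_ext = qΔV = q(V_B − V_A).
At A: distance to the source charge is 0.555 m; V_A = kq₁/r = 115 V.
At B: distance to the source charge is 1.59 m; V_B = kq₁/r = 40.4 V.
ΔV = V_B − V_A = -75.0 V.
W_ext = qΔV = (7.03×10⁻⁹ C)(-75.0 V) = -5.27×10⁻⁷ J.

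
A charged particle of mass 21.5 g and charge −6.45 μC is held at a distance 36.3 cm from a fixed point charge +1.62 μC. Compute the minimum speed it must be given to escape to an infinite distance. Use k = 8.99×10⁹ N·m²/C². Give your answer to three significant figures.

4.91 m/s

To just escape, total mechanical energy must reach zero at infinity: ½mv²_min + U = 0, so ½mv²_min = −U = |kQq|/r.
|U| = |kQq|/r = (8.99×10⁹ N·m²/C²)(1.62×10⁻⁶)(6.45×10⁻⁶)/(0.363) = 0.259 J.
v_min = √(2|U|/m) = √(2·0.259/0.0215) = 4.91 m/s.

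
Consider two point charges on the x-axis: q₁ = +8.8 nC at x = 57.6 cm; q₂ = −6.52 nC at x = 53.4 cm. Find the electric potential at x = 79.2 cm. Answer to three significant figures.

The total potential is the scalar sum of each charge's contribution, V = Σ kqᵢ/rᵢ.
Distances from the field point to each charge: r₁ = 0.216 m, r₂ = 0.258 m.
V = k[(8.80×10⁻⁹)/(0.216) + (-6.52×10⁻⁹)/(0.258)] = 139 V.

139 V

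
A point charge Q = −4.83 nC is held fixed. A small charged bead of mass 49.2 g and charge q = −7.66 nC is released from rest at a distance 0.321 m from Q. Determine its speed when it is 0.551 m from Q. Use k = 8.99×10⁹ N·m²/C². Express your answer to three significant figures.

Only the electrostatic force acts, so mechanical energy is conserved: ½mv² = U₁ − U₂ = kQq(1/r₁ − 1/r₂).
U₁ − U₂ = (8.99×10⁹ N·m²/C²)(-4.83×10⁻⁹ C)(-7.66×10⁻⁹ C)(1/0.321 − 1/0.551) = 4.33×10⁻⁷ J.
v = √(2·4.33×10⁻⁷/0.0492) = 4.19×10⁻³ m/s.

4.19×10⁻³ m/s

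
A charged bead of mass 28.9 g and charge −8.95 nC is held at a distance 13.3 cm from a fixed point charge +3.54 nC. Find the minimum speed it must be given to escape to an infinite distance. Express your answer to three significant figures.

To just escape, total mechanical energy must reach zero at infinity: ½mv²_min + U = 0, so ½mv²_min = −U = |kQq|/r.
|U| = |kQq|/r = (8.99×10⁹ N·m²/C²)(3.54×10⁻⁹)(8.95×10⁻⁹)/(0.133) = 2.14×10⁻⁶ J.
v_min = √(2|U|/m) = √(2·2.14×10⁻⁶/0.0289) = 0.0122 m/s.

0.0122 m/s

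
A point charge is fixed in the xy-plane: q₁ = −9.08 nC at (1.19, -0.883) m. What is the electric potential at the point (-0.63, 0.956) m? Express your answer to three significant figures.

The total potential is the scalar sum of each charge's contribution, V = Σ kqᵢ/rᵢ.
Distances from the field point to each charge: r₁ = 2.59 m.
V = k[(-9.08×10⁻⁹)/(2.59)] = -31.5 V.

-31.5 V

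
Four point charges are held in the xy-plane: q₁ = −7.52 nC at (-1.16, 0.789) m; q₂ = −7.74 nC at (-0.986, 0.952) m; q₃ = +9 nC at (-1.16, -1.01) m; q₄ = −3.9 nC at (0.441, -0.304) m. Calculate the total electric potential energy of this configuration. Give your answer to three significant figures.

The assembly work is the sum of pairwise potential energies, U = Σ_{i<j} kqᵢqⱼ/rᵢⱼ.
Pair separations: r₁₂ = 0.238 m, r₁₃ = 1.80 m, r₁₄ = 1.94 m, r₂₃ = 1.97 m, r₂₄ = 1.90 m, r₃₄ = 1.75 m.
Summing all 6 pair terms gives U = 1.64×10⁻⁶ J.

1.64×10⁻⁶ J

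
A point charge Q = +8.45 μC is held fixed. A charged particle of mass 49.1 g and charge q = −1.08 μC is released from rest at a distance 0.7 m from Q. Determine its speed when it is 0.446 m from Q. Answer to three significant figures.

1.65 m/s

Only the electrostatic force acts, so mechanical energy is conserved: ½mv² = U₁ − U₂ = kQq(1/r₁ − 1/r₂).
U₁ − U₂ = (8.99×10⁹ N·m²/C²)(8.45×10⁻⁶ C)(-1.08×10⁻⁶ C)(1/0.700 − 1/0.446) = 0.0667 J.
v = √(2·0.0667/0.0491) = 1.65 m/s.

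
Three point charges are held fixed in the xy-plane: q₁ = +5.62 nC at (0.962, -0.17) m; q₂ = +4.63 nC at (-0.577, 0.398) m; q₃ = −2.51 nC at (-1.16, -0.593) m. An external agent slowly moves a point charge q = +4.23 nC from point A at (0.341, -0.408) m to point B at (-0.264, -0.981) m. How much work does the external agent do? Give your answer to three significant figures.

-2.30×10⁻⁷ J

For quasistatic motion the external work equals the change in potential energy: W_ext = qΔV = q(V_B − V_A).
At A: distances to the source charges are 0.665 m, 1.22 m, 1.51 m; V_A = Σ kqᵢ/rᵢ = 95.1 V.
At B: distances to the source charges are 1.47 m, 1.41 m, 0.976 m; V_B = Σ kqᵢ/rᵢ = 40.7 V.
ΔV = V_B − V_A = -54.4 V.
W_ext = qΔV = (4.23×10⁻⁹ C)(-54.4 V) = -2.30×10⁻⁷ J.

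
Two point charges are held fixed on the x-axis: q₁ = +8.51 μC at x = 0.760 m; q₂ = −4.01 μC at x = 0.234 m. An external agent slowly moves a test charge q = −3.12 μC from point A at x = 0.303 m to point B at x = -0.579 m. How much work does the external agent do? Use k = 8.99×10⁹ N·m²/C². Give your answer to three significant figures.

-1.15 J

For quasistatic motion the external work equals the change in potential energy: W_ext = qΔV = q(V_B − V_A).
At A: distances to the source charges are 0.457 m, 0.0690 m; V_A = Σ kqᵢ/rᵢ = -3.55×10⁵ V.
At B: distances to the source charges are 1.34 m, 0.813 m; V_B = Σ kqᵢ/rᵢ = 1.28×10⁴ V.
ΔV = V_B − V_A = 3.68×10⁵ V.
W_ext = qΔV = (-3.12×10⁻⁶ C)(3.68×10⁵ V) = -1.15 J.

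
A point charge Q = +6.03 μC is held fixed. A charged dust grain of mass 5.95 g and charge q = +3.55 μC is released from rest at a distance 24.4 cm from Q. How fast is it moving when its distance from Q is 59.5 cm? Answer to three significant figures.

12.5 m/s

Only the electrostatic force acts, so mechanical energy is conserved: ½mv² = U₁ − U₂ = kQq(1/r₁ − 1/r₂).
U₁ − U₂ = (8.99×10⁹ N·m²/C²)(6.03×10⁻⁶ C)(3.55×10⁻⁶ C)(1/0.244 − 1/0.595) = 0.465 J.
v = √(2·0.465/5.95×10⁻³) = 12.5 m/s.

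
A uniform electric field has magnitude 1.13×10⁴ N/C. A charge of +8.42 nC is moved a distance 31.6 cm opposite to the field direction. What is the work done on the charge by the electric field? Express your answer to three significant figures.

The potential change for a displacement 31.6 cm opposite to the field direction is ΔV = +Ed = 3570 V.
W_field = −qΔV = -3.01×10⁻⁵ J.

-3.01×10⁻⁵ J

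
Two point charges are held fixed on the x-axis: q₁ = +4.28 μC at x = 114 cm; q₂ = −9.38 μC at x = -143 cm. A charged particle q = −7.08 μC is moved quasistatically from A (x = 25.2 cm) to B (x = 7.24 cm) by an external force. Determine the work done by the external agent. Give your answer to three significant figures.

0.0940 J

For quasistatic motion the external work equals the change in potential energy: W_ext = qΔV = q(V_B − V_A).
At A: distances to the source charges are 0.888 m, 1.68 m; V_A = Σ kqᵢ/rᵢ = -6800 V.
At B: distances to the source charges are 1.07 m, 1.50 m; V_B = Σ kqᵢ/rᵢ = -2.01×10⁴ V.
ΔV = V_B − V_A = -1.33×10⁴ V.
W_ext = qΔV = (-7.08×10⁻⁶ C)(-1.33×10⁴ V) = 0.0940 J.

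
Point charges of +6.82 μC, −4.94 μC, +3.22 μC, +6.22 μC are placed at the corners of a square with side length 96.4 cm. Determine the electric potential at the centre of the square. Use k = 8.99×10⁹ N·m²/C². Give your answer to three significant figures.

1.49×10⁵ V

The total potential is the scalar sum of each charge's contribution, V = Σ kqᵢ/rᵢ.
The distance from each corner to the centre is a√2/2 = 0.682 m.
V = k[(6.82×10⁻⁶)/(0.682) + (-4.94×10⁻⁶)/(0.682) + (3.22×10⁻⁶)/(0.682) + (6.22×10⁻⁶)/(0.682)] = 1.49×10⁵ V.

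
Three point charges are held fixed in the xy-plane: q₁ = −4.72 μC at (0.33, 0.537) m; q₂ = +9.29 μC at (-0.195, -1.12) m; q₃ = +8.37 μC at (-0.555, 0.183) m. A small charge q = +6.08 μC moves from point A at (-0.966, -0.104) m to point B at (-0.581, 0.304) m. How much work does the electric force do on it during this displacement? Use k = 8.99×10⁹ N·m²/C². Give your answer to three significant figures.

-2.63 J

The work done by the electric force is W_field = −ΔU = −q(V_B − V_A) = q(V_A − V_B).
At A: distances to the source charges are 1.45 m, 1.28 m, 0.501 m; V_A = Σ kqᵢ/rᵢ = 1.86×10⁵ V.
At B: distances to the source charges are 0.940 m, 1.48 m, 0.124 m; V_B = Σ kqᵢ/rᵢ = 6.19×10⁵ V.
ΔV = V_B − V_A = 4.33×10⁵ V.
W_field = −qΔV = −(6.08×10⁻⁶ C)(4.33×10⁵ V) = -2.63 J.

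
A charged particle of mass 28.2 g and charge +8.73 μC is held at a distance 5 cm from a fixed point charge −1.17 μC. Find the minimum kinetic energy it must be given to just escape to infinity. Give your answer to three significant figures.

To just escape, total mechanical energy must reach zero at infinity: ½mv²_min + U = 0, so ½mv²_min = −U = |kQq|/r.
|U| = |kQq|/r = (8.99×10⁹ N·m²/C²)(1.17×10⁻⁶)(8.73×10⁻⁶)/(0.0500) = 1.84 J.

1.84 J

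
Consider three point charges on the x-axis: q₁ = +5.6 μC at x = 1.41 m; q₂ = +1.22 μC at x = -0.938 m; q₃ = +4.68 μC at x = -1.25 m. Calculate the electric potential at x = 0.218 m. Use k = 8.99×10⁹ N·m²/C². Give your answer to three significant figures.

8.04×10⁴ V

The total potential is the scalar sum of each charge's contribution, V = Σ kqᵢ/rᵢ.
Distances from the field point to each charge: r₁ = 1.19 m, r₂ = 1.16 m, r₃ = 1.47 m.
V = k[(5.60×10⁻⁶)/(1.19) + (1.22×10⁻⁶)/(1.16) + (4.68×10⁻⁶)/(1.47)] = 8.04×10⁴ V.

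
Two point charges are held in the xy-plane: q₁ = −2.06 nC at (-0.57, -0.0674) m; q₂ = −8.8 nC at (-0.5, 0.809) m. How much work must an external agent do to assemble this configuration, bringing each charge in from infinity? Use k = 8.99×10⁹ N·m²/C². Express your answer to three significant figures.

The work to assemble the configuration equals its total potential energy, U = Σ kqᵢqⱼ/rᵢⱼ over all pairs.
Pair separations: r₁₂ = 0.879 m.
U = (1.85×10⁻⁷) = 1.85×10⁻⁷ J.

1.85×10⁻⁷ J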